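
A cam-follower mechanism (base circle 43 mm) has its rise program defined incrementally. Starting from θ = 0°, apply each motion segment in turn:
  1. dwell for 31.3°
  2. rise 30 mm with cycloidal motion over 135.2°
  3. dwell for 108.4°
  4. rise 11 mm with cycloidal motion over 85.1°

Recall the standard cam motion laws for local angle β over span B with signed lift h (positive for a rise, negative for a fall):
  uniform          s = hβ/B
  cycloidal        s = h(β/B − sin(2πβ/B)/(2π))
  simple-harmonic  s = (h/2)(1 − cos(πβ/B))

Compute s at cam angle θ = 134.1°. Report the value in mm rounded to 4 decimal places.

seg 1 [0°–31.3°] dwell: s stays 0.0000
seg 2 [31.3°–166.5°] cycloidal, h=30: θ=134.1° here. β=102.8, B=135.2. 30·(0.7604 − sin(2π·0.7604)/(2π)) = 27.5752 → s = 27.5752

27.5752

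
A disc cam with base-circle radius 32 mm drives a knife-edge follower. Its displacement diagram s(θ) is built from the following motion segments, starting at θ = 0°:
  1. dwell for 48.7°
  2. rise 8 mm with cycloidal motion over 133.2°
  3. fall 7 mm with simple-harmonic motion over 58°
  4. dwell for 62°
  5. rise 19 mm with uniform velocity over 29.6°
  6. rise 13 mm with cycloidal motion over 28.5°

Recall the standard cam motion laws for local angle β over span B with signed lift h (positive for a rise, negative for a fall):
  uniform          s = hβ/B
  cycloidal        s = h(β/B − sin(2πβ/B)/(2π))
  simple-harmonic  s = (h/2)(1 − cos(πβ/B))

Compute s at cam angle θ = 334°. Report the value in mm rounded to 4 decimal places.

seg 1 [0°–48.7°] dwell: s stays 0.0000
seg 2 [48.7°–181.9°] cycloidal, h=8: full span → s += 8 → s = 8.0000
seg 3 [181.9°–239.9°] simple-harmonic, h=-7: full span → s += -7 → s = 1.0000
seg 4 [239.9°–301.9°] dwell: s stays 1.0000
seg 5 [301.9°–331.5°] uniform, h=19: full span → s += 19 → s = 20.0000
seg 6 [331.5°–360°] cycloidal, h=13: θ=334° here. β=2.5, B=28.5. 13·(0.0877 − sin(2π·0.0877)/(2π)) = 0.0569 → s = 20.0569

20.0569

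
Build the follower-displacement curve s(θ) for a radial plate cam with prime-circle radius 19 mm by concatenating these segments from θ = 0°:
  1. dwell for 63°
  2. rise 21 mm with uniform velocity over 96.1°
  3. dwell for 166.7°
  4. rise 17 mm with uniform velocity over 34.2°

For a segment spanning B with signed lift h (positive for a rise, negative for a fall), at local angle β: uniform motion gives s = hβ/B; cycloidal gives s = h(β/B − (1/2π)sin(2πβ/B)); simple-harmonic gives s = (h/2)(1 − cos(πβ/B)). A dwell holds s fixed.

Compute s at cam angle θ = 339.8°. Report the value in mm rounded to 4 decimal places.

seg 1 [0°–63°] dwell: s stays 0.0000
seg 2 [63°–159.1°] uniform, h=21: full span → s += 21 → s = 21.0000
seg 3 [159.1°–325.8°] dwell: s stays 21.0000
seg 4 [325.8°–360°] uniform, h=17: θ=339.8° here. β=14, B=34.2. 17·14/34.2 = 6.9591 → s = 27.9591

27.9591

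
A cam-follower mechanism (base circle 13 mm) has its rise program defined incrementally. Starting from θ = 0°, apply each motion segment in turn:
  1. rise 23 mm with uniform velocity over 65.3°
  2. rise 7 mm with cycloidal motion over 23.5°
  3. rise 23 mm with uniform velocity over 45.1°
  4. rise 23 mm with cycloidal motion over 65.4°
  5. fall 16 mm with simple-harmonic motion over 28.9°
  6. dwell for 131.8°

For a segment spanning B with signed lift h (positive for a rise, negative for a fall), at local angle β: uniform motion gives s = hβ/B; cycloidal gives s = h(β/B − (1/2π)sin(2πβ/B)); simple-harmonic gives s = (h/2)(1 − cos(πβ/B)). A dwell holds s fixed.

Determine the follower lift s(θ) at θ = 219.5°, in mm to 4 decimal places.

seg 1 [0°–65.3°] uniform, h=23: full span → s += 23 → s = 23.0000
seg 2 [65.3°–88.8°] cycloidal, h=7: full span → s += 7 → s = 30.0000
seg 3 [88.8°–133.9°] uniform, h=23: full span → s += 23 → s = 53.0000
seg 4 [133.9°–199.3°] cycloidal, h=23: full span → s += 23 → s = 76.0000
seg 5 [199.3°–228.2°] simple-harmonic, h=-16: θ=219.5° here. β=20.2, B=28.9. -16/2·(1 − cos(π·0.6990)) = -12.6812 → s = 63.3188

63.3188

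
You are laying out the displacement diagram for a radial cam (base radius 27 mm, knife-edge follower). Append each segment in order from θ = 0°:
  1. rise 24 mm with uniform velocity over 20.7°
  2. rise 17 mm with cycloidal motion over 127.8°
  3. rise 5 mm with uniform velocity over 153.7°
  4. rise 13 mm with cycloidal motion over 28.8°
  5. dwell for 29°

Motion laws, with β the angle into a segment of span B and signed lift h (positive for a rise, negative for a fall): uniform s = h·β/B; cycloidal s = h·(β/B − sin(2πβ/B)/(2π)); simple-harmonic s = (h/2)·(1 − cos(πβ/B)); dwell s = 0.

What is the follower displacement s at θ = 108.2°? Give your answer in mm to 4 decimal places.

seg 1 [0°–20.7°] uniform, h=24: full span → s += 24 → s = 24.0000
seg 2 [20.7°–148.5°] cycloidal, h=17: θ=108.2° here. β=87.5, B=127.8. 17·(0.6847 − sin(2π·0.6847)/(2π)) = 14.1201 → s = 38.1201

38.1201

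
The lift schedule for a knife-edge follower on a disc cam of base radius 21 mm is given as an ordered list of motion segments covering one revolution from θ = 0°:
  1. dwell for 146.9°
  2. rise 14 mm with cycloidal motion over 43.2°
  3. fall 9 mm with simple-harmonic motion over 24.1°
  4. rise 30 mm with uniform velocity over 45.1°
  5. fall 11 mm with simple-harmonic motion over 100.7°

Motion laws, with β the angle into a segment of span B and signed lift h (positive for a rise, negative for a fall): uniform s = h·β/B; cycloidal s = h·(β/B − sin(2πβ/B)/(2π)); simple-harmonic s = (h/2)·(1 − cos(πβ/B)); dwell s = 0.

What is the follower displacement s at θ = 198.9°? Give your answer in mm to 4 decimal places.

seg 1 [0°–146.9°] dwell: s stays 0.0000
seg 2 [146.9°–190.1°] cycloidal, h=14: full span → s += 14 → s = 14.0000
seg 3 [190.1°–214.2°] simple-harmonic, h=-9: θ=198.9° here. β=8.8, B=24.1. -9/2·(1 − cos(π·0.3651)) = -2.6501 → s = 11.3499

11.3499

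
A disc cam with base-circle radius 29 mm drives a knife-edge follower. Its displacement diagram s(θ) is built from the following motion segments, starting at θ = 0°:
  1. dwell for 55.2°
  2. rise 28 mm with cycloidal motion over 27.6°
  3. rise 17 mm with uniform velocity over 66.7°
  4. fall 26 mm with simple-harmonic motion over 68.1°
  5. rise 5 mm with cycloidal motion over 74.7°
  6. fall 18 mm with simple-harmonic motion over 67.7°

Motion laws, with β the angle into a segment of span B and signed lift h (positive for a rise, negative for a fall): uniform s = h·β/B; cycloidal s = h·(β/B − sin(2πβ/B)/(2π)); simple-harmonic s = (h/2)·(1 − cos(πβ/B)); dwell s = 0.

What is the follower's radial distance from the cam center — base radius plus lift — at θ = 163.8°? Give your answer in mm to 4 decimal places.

seg 1 [0°–55.2°] dwell: s stays 0.0000
seg 2 [55.2°–82.8°] cycloidal, h=28: full span → s += 28 → s = 28.0000
seg 3 [82.8°–149.5°] uniform, h=17: full span → s += 17 → s = 45.0000
seg 4 [149.5°–217.6°] simple-harmonic, h=-26: θ=163.8° here. β=14.3, B=68.1. -26/2·(1 − cos(π·0.2100)) = -2.7276 → s = 42.2724
radial distance = base radius + s = 29 + 42.2724 = 71.2724

71.2724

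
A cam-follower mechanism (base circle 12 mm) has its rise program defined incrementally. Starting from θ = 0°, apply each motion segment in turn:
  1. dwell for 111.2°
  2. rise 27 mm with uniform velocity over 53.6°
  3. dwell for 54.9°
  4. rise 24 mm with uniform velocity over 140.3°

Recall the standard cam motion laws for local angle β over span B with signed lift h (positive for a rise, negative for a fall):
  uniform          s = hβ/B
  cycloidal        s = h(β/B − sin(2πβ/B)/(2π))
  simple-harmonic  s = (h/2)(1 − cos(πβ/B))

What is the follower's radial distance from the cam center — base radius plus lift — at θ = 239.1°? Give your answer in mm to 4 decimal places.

seg 1 [0°–111.2°] dwell: s stays 0.0000
seg 2 [111.2°–164.8°] uniform, h=27: full span → s += 27 → s = 27.0000
seg 3 [164.8°–219.7°] dwell: s stays 27.0000
seg 4 [219.7°–360°] uniform, h=24: θ=239.1° here. β=19.4, B=140.3. 24·19.4/140.3 = 3.3186 → s = 30.3186
radial distance = base radius + s = 12 + 30.3186 = 42.3186

42.3186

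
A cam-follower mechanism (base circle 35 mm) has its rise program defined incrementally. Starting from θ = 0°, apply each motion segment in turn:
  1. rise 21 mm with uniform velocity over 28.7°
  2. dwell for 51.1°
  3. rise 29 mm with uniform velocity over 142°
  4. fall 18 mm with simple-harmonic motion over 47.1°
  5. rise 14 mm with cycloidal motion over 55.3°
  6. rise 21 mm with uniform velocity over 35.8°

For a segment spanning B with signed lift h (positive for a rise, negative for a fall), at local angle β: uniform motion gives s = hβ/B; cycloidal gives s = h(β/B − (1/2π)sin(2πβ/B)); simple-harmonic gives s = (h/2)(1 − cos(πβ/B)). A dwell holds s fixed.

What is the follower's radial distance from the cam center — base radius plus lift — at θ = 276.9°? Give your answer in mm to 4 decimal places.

seg 1 [0°–28.7°] uniform, h=21: full span → s += 21 → s = 21.0000
seg 2 [28.7°–79.8°] dwell: s stays 21.0000
seg 3 [79.8°–221.8°] uniform, h=29: full span → s += 29 → s = 50.0000
seg 4 [221.8°–268.9°] simple-harmonic, h=-18: full span → s += -18 → s = 32.0000
seg 5 [268.9°–324.2°] cycloidal, h=14: θ=276.9° here. β=8, B=55.3. 14·(0.1447 − sin(2π·0.1447)/(2π)) = 0.2676 → s = 32.2676
radial distance = base radius + s = 35 + 32.2676 = 67.2676

67.2676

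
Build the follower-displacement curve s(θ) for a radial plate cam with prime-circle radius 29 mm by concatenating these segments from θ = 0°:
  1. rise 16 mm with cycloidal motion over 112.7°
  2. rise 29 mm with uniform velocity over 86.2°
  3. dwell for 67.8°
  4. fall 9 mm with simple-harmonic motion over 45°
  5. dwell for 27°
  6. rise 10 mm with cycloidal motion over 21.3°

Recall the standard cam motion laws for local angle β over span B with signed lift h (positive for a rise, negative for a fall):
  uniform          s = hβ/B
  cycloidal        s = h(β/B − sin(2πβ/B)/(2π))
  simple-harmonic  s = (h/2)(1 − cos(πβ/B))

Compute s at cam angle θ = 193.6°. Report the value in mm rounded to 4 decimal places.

seg 1 [0°–112.7°] cycloidal, h=16: full span → s += 16 → s = 16.0000
seg 2 [112.7°–198.9°] uniform, h=29: θ=193.6° here. β=80.9, B=86.2. 29·80.9/86.2 = 27.2169 → s = 43.2169

43.2169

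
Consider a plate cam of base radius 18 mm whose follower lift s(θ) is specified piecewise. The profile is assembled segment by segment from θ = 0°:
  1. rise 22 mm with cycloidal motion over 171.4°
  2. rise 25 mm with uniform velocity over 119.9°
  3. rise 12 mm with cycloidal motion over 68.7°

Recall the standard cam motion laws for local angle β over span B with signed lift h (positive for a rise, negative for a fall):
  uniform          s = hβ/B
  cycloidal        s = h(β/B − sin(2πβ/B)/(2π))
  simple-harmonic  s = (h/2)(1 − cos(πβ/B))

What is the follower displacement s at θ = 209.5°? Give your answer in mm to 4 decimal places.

seg 1 [0°–171.4°] cycloidal, h=22: full span → s += 22 → s = 22.0000
seg 2 [171.4°–291.3°] uniform, h=25: θ=209.5° here. β=38.1, B=119.9. 25·38.1/119.9 = 7.9441 → s = 29.9441

29.9441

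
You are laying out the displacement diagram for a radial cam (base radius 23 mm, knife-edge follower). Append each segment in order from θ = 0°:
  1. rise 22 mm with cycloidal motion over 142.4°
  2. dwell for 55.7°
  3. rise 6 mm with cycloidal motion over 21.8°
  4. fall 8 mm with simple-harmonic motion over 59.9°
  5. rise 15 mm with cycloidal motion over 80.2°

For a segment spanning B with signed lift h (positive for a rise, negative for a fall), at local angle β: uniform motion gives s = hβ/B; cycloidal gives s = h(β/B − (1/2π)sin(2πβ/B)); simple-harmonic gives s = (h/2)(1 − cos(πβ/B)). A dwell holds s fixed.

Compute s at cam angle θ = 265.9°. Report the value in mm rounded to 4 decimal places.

seg 1 [0°–142.4°] cycloidal, h=22: full span → s += 22 → s = 22.0000
seg 2 [142.4°–198.1°] dwell: s stays 22.0000
seg 3 [198.1°–219.9°] cycloidal, h=6: full span → s += 6 → s = 28.0000
seg 4 [219.9°–279.8°] simple-harmonic, h=-8: θ=265.9° here. β=46, B=59.9. -8/2·(1 − cos(π·0.7679)) = -6.9833 → s = 21.0167

21.0167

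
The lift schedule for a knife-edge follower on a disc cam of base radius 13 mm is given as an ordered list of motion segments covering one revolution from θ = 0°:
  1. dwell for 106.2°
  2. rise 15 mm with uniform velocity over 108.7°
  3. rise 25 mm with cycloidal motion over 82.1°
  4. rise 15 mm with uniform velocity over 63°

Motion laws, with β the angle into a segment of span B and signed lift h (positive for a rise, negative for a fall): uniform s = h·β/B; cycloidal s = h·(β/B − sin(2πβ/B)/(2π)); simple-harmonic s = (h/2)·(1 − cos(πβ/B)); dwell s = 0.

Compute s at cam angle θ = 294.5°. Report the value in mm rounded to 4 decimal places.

seg 1 [0°–106.2°] dwell: s stays 0.0000
seg 2 [106.2°–214.9°] uniform, h=15: full span → s += 15 → s = 15.0000
seg 3 [214.9°–297°] cycloidal, h=25: θ=294.5° here. β=79.6, B=82.1. 25·(0.9695 − sin(2π·0.9695)/(2π)) = 24.9954 → s = 39.9954

39.9954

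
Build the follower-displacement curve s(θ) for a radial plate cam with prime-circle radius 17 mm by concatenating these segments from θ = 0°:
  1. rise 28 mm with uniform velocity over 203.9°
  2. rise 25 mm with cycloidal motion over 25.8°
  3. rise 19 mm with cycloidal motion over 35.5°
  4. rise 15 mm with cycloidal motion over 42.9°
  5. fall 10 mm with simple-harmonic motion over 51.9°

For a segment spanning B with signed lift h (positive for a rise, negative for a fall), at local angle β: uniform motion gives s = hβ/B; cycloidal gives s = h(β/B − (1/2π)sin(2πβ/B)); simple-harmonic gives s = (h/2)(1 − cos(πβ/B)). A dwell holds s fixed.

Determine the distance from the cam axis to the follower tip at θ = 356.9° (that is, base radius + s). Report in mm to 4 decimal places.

seg 1 [0°–203.9°] uniform, h=28: full span → s += 28 → s = 28.0000
seg 2 [203.9°–229.7°] cycloidal, h=25: full span → s += 25 → s = 53.0000
seg 3 [229.7°–265.2°] cycloidal, h=19: full span → s += 19 → s = 72.0000
seg 4 [265.2°–308.1°] cycloidal, h=15: full span → s += 15 → s = 87.0000
seg 5 [308.1°–360°] simple-harmonic, h=-10: θ=356.9° here. β=48.8, B=51.9. -10/2·(1 − cos(π·0.9403)) = -9.9122 → s = 77.0878
radial distance = base radius + s = 17 + 77.0878 = 94.0878

94.0878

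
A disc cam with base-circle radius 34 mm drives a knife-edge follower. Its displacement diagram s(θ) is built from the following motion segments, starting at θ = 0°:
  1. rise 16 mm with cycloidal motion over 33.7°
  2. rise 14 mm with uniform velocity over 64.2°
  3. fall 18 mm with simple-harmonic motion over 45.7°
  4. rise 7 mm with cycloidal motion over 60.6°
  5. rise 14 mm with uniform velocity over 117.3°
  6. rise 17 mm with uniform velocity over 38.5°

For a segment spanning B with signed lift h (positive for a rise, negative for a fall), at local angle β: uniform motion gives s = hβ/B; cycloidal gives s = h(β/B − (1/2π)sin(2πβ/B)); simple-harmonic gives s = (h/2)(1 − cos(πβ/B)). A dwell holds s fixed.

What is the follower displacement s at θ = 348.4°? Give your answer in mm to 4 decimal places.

seg 1 [0°–33.7°] cycloidal, h=16: full span → s += 16 → s = 16.0000
seg 2 [33.7°–97.9°] uniform, h=14: full span → s += 14 → s = 30.0000
seg 3 [97.9°–143.6°] simple-harmonic, h=-18: full span → s += -18 → s = 12.0000
seg 4 [143.6°–204.2°] cycloidal, h=7: full span → s += 7 → s = 19.0000
seg 5 [204.2°–321.5°] uniform, h=14: full span → s += 14 → s = 33.0000
seg 6 [321.5°–360°] uniform, h=17: θ=348.4° here. β=26.9, B=38.5. 17·26.9/38.5 = 11.8779 → s = 44.8779

44.8779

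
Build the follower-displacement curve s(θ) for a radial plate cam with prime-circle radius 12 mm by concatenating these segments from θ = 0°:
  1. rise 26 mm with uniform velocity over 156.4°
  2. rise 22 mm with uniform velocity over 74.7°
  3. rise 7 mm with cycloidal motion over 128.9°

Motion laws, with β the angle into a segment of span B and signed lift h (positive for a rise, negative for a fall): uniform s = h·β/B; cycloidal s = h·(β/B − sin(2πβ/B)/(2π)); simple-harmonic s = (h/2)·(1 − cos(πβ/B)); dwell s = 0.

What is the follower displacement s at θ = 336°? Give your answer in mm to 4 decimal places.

seg 1 [0°–156.4°] uniform, h=26: full span → s += 26 → s = 26.0000
seg 2 [156.4°–231.1°] uniform, h=22: full span → s += 22 → s = 48.0000
seg 3 [231.1°–360°] cycloidal, h=7: θ=336° here. β=104.9, B=128.9. 7·(0.8138 − sin(2π·0.8138)/(2π)) = 6.7224 → s = 54.7224

54.7224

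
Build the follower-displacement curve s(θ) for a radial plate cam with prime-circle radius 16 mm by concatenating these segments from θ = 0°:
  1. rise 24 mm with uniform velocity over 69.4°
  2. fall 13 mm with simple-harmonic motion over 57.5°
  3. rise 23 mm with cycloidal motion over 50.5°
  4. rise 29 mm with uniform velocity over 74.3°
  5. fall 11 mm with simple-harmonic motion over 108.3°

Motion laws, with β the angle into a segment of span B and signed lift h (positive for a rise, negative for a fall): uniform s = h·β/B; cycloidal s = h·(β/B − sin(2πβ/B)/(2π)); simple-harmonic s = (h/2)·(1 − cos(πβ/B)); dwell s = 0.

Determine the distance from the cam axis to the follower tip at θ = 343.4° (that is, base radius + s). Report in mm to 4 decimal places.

seg 1 [0°–69.4°] uniform, h=24: full span → s += 24 → s = 24.0000
seg 2 [69.4°–126.9°] simple-harmonic, h=-13: full span → s += -13 → s = 11.0000
seg 3 [126.9°–177.4°] cycloidal, h=23: full span → s += 23 → s = 34.0000
seg 4 [177.4°–251.7°] uniform, h=29: full span → s += 29 → s = 63.0000
seg 5 [251.7°–360°] simple-harmonic, h=-11: θ=343.4° here. β=91.7, B=108.3. -11/2·(1 − cos(π·0.8467)) = -10.3746 → s = 52.6254
radial distance = base radius + s = 16 + 52.6254 = 68.6254

68.6254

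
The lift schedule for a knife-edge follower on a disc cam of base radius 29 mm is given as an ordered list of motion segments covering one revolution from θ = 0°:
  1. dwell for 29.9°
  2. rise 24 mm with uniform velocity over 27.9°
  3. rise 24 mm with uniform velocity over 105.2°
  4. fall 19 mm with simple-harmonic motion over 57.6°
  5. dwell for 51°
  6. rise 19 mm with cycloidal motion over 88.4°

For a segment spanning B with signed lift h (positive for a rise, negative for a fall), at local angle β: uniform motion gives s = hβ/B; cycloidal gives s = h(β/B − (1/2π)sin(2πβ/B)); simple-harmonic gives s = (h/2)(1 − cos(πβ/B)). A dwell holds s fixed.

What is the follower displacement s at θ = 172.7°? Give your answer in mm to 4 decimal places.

seg 1 [0°–29.9°] dwell: s stays 0.0000
seg 2 [29.9°–57.8°] uniform, h=24: full span → s += 24 → s = 24.0000
seg 3 [57.8°–163°] uniform, h=24: full span → s += 24 → s = 48.0000
seg 4 [163°–220.6°] simple-harmonic, h=-19: θ=172.7° here. β=9.7, B=57.6. -19/2·(1 − cos(π·0.1684)) = -1.2988 → s = 46.7012

46.7012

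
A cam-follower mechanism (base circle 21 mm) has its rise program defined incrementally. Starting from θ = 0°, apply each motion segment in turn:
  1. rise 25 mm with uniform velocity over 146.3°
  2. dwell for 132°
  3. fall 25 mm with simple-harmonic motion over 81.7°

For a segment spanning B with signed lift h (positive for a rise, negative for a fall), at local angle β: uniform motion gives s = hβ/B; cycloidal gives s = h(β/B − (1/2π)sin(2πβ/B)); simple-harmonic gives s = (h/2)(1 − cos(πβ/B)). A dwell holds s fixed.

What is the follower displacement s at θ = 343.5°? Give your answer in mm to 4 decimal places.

seg 1 [0°–146.3°] uniform, h=25: full span → s += 25 → s = 25.0000
seg 2 [146.3°–278.3°] dwell: s stays 25.0000
seg 3 [278.3°–360°] simple-harmonic, h=-25: θ=343.5° here. β=65.2, B=81.7. -25/2·(1 − cos(π·0.7980)) = -22.5673 → s = 2.4327

2.4327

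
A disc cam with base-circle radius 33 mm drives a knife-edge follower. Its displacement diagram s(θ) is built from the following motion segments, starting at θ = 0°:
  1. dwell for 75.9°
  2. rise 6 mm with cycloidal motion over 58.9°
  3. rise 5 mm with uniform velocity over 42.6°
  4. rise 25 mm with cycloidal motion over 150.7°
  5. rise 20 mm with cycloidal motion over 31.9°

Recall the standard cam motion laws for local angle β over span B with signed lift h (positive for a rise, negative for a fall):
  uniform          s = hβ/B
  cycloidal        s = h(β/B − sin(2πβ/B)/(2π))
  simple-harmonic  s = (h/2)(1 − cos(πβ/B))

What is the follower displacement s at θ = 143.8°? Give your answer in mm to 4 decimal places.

seg 1 [0°–75.9°] dwell: s stays 0.0000
seg 2 [75.9°–134.8°] cycloidal, h=6: full span → s += 6 → s = 6.0000
seg 3 [134.8°–177.4°] uniform, h=5: θ=143.8° here. β=9, B=42.6. 5·9/42.6 = 1.0563 → s = 7.0563

7.0563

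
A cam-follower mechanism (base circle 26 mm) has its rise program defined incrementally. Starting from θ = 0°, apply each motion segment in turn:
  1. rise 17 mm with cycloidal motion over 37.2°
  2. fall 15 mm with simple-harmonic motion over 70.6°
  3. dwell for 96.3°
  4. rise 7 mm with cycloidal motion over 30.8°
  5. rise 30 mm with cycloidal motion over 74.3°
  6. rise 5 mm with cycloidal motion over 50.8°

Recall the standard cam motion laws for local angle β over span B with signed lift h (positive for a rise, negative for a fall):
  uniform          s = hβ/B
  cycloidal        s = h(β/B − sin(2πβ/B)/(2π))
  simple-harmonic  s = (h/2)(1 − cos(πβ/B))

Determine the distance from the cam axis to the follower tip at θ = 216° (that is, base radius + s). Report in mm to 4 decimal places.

seg 1 [0°–37.2°] cycloidal, h=17: full span → s += 17 → s = 17.0000
seg 2 [37.2°–107.8°] simple-harmonic, h=-15: full span → s += -15 → s = 2.0000
seg 3 [107.8°–204.1°] dwell: s stays 2.0000
seg 4 [204.1°–234.9°] cycloidal, h=7: θ=216° here. β=11.9, B=30.8. 7·(0.3864 − sin(2π·0.3864)/(2π)) = 1.9750 → s = 3.9750
radial distance = base radius + s = 26 + 3.9750 = 29.9750

29.9750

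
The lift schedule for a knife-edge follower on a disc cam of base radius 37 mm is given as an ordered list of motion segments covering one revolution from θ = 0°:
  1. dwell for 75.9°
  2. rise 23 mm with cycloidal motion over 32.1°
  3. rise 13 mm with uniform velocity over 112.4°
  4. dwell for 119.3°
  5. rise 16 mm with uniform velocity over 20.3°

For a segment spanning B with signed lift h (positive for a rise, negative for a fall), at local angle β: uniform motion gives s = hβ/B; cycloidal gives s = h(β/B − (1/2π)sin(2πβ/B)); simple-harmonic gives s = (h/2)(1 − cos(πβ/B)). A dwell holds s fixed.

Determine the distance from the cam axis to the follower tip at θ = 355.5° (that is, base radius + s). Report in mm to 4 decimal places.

seg 1 [0°–75.9°] dwell: s stays 0.0000
seg 2 [75.9°–108°] cycloidal, h=23: full span → s += 23 → s = 23.0000
seg 3 [108°–220.4°] uniform, h=13: full span → s += 13 → s = 36.0000
seg 4 [220.4°–339.7°] dwell: s stays 36.0000
seg 5 [339.7°–360°] uniform, h=16: θ=355.5° here. β=15.8, B=20.3. 16·15.8/20.3 = 12.4532 → s = 48.4532
radial distance = base radius + s = 37 + 48.4532 = 85.4532

85.4532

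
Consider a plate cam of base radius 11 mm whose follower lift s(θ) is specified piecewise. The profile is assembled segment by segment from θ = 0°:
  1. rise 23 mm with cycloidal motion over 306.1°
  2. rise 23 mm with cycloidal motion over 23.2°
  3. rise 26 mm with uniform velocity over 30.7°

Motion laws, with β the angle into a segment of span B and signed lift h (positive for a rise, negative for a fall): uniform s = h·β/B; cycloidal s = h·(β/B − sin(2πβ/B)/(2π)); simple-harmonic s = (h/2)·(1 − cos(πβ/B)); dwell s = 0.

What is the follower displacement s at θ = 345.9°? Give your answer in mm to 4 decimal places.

seg 1 [0°–306.1°] cycloidal, h=23: full span → s += 23 → s = 23.0000
seg 2 [306.1°–329.3°] cycloidal, h=23: full span → s += 23 → s = 46.0000
seg 3 [329.3°–360°] uniform, h=26: θ=345.9° here. β=16.6, B=30.7. 26·16.6/30.7 = 14.0586 → s = 60.0586

60.0586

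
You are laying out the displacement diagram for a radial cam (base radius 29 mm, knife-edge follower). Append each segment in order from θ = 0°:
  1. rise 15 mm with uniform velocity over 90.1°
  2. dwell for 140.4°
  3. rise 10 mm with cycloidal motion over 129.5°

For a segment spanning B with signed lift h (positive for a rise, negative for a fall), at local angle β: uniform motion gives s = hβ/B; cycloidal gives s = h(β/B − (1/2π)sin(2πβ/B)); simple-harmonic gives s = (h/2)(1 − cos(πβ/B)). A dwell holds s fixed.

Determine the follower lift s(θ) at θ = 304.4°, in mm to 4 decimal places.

seg 1 [0°–90.1°] uniform, h=15: full span → s += 15 → s = 15.0000
seg 2 [90.1°–230.5°] dwell: s stays 15.0000
seg 3 [230.5°–360°] cycloidal, h=10: θ=304.4° here. β=73.9, B=129.5. 10·(0.5707 − sin(2π·0.5707)/(2π)) = 6.3901 → s = 21.3901

21.3901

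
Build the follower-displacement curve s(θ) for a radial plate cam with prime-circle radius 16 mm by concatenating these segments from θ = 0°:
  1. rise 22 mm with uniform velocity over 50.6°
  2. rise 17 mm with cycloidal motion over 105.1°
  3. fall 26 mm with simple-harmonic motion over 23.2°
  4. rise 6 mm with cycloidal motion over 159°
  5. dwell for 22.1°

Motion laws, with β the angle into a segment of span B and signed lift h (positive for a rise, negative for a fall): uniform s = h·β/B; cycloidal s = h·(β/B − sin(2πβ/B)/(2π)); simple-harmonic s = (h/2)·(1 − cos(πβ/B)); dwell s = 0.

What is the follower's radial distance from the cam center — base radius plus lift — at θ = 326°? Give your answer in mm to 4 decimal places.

seg 1 [0°–50.6°] uniform, h=22: full span → s += 22 → s = 22.0000
seg 2 [50.6°–155.7°] cycloidal, h=17: full span → s += 17 → s = 39.0000
seg 3 [155.7°–178.9°] simple-harmonic, h=-26: full span → s += -26 → s = 13.0000
seg 4 [178.9°–337.9°] cycloidal, h=6: θ=326° here. β=147.1, B=159. 6·(0.9252 − sin(2π·0.9252)/(2π)) = 5.9836 → s = 18.9836
radial distance = base radius + s = 16 + 18.9836 = 34.9836

34.9836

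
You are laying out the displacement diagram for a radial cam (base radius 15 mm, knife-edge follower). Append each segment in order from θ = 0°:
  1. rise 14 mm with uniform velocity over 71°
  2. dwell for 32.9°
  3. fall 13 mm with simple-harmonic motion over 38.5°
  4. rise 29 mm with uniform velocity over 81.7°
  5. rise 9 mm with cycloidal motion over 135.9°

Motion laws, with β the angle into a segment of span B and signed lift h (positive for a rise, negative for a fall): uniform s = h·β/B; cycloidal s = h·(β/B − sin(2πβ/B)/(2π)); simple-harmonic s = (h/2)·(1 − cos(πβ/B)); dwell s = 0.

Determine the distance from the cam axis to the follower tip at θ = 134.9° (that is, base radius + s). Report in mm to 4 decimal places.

seg 1 [0°–71°] uniform, h=14: full span → s += 14 → s = 14.0000
seg 2 [71°–103.9°] dwell: s stays 14.0000
seg 3 [103.9°–142.4°] simple-harmonic, h=-13: θ=134.9° here. β=31, B=38.5. -13/2·(1 − cos(π·0.8052)) = -11.8203 → s = 2.1797
radial distance = base radius + s = 15 + 2.1797 = 17.1797

17.1797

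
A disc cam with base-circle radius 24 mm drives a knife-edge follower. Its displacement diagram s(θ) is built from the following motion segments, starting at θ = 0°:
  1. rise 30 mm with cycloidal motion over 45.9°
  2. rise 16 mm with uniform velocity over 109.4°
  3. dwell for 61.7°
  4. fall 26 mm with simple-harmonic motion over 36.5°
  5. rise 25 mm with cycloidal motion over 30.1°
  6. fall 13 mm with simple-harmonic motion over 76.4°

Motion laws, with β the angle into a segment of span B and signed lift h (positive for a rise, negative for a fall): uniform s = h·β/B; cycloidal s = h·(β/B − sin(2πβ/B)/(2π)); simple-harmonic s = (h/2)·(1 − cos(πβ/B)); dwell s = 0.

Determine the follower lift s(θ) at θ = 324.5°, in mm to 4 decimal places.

seg 1 [0°–45.9°] cycloidal, h=30: full span → s += 30 → s = 30.0000
seg 2 [45.9°–155.3°] uniform, h=16: full span → s += 16 → s = 46.0000
seg 3 [155.3°–217°] dwell: s stays 46.0000
seg 4 [217°–253.5°] simple-harmonic, h=-26: full span → s += -26 → s = 20.0000
seg 5 [253.5°–283.6°] cycloidal, h=25: full span → s += 25 → s = 45.0000
seg 6 [283.6°–360°] simple-harmonic, h=-13: θ=324.5° here. β=40.9, B=76.4. -13/2·(1 − cos(π·0.5353)) = -7.2202 → s = 37.7798

37.7798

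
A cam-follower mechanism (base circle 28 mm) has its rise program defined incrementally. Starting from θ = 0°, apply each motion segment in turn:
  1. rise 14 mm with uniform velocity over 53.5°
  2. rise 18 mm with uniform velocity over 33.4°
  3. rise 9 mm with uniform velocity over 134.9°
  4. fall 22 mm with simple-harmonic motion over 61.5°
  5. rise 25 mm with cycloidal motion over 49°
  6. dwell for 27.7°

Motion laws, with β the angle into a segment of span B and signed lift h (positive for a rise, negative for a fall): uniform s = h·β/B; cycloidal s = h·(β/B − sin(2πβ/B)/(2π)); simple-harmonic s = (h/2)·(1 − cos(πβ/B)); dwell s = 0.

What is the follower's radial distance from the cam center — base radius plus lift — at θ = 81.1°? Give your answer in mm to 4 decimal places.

seg 1 [0°–53.5°] uniform, h=14: full span → s += 14 → s = 14.0000
seg 2 [53.5°–86.9°] uniform, h=18: θ=81.1° here. β=27.6, B=33.4. 18·27.6/33.4 = 14.8743 → s = 28.8743
radial distance = base radius + s = 28 + 28.8743 = 56.8743

56.8743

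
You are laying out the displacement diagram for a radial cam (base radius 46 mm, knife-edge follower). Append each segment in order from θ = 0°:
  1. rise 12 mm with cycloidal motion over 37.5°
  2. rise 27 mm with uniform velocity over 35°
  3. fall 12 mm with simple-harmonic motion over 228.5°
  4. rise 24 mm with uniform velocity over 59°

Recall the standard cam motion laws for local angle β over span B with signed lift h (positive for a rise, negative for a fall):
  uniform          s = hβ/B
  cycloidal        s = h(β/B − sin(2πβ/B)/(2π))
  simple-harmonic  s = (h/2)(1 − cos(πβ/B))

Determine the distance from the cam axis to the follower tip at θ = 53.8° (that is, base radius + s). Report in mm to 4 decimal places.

seg 1 [0°–37.5°] cycloidal, h=12: full span → s += 12 → s = 12.0000
seg 2 [37.5°–72.5°] uniform, h=27: θ=53.8° here. β=16.3, B=35. 27·16.3/35 = 12.5743 → s = 24.5743
radial distance = base radius + s = 46 + 24.5743 = 70.5743

70.5743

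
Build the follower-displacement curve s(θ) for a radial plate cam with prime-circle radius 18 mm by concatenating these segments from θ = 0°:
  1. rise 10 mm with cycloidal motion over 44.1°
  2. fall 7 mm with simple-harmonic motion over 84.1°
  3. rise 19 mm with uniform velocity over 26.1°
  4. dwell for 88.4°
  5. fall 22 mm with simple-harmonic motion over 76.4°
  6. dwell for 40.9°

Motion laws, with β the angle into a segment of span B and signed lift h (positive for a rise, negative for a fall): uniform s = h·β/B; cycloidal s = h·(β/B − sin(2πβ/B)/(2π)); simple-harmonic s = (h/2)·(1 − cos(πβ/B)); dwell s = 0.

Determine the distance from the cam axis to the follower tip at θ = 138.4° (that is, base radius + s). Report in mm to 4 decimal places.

seg 1 [0°–44.1°] cycloidal, h=10: full span → s += 10 → s = 10.0000
seg 2 [44.1°–128.2°] simple-harmonic, h=-7: full span → s += -7 → s = 3.0000
seg 3 [128.2°–154.3°] uniform, h=19: θ=138.4° here. β=10.2, B=26.1. 19·10.2/26.1 = 7.4253 → s = 10.4253
radial distance = base radius + s = 18 + 10.4253 = 28.4253

28.4253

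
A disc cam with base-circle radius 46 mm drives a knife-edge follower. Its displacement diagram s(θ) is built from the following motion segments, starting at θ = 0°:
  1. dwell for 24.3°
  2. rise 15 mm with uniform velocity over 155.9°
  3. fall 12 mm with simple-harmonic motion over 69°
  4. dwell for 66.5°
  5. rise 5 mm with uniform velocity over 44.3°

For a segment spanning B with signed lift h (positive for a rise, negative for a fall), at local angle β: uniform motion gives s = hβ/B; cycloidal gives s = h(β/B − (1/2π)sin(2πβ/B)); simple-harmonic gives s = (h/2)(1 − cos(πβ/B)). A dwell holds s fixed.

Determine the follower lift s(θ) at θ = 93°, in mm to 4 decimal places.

seg 1 [0°–24.3°] dwell: s stays 0.0000
seg 2 [24.3°–180.2°] uniform, h=15: θ=93° here. β=68.7, B=155.9. 15·68.7/155.9 = 6.6100 → s = 6.6100

6.6100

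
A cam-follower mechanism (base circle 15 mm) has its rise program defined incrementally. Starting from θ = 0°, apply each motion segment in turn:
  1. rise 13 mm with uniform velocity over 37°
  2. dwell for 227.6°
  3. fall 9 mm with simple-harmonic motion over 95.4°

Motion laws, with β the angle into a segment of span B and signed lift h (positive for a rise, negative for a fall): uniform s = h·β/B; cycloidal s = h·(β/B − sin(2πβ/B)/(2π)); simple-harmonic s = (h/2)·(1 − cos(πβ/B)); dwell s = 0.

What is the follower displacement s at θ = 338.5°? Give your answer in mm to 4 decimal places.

seg 1 [0°–37°] uniform, h=13: full span → s += 13 → s = 13.0000
seg 2 [37°–264.6°] dwell: s stays 13.0000
seg 3 [264.6°–360°] simple-harmonic, h=-9: θ=338.5° here. β=73.9, B=95.4. -9/2·(1 − cos(π·0.7746)) = -7.9185 → s = 5.0815

5.0815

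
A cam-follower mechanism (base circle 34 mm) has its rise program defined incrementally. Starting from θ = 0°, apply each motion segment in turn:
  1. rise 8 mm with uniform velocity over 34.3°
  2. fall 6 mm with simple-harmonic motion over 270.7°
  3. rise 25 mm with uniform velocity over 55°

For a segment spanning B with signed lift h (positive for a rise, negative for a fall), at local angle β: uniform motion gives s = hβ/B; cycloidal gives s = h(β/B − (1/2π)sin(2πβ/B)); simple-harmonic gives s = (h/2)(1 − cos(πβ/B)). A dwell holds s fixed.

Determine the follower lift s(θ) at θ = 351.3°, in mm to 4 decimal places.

seg 1 [0°–34.3°] uniform, h=8: full span → s += 8 → s = 8.0000
seg 2 [34.3°–305°] simple-harmonic, h=-6: full span → s += -6 → s = 2.0000
seg 3 [305°–360°] uniform, h=25: θ=351.3° here. β=46.3, B=55. 25·46.3/55 = 21.0455 → s = 23.0455

23.0455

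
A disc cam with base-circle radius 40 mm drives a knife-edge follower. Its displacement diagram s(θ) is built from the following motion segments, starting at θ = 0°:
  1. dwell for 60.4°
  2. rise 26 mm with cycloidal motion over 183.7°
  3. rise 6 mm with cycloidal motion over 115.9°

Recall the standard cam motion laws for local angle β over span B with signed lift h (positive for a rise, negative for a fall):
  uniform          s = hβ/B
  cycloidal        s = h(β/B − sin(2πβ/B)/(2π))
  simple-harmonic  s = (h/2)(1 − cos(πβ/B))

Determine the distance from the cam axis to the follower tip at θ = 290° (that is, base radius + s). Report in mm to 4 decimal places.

seg 1 [0°–60.4°] dwell: s stays 0.0000
seg 2 [60.4°–244.1°] cycloidal, h=26: full span → s += 26 → s = 26.0000
seg 3 [244.1°–360°] cycloidal, h=6: θ=290° here. β=45.9, B=115.9. 6·(0.3960 − sin(2π·0.3960)/(2π)) = 1.7958 → s = 27.7958
radial distance = base radius + s = 40 + 27.7958 = 67.7958

67.7958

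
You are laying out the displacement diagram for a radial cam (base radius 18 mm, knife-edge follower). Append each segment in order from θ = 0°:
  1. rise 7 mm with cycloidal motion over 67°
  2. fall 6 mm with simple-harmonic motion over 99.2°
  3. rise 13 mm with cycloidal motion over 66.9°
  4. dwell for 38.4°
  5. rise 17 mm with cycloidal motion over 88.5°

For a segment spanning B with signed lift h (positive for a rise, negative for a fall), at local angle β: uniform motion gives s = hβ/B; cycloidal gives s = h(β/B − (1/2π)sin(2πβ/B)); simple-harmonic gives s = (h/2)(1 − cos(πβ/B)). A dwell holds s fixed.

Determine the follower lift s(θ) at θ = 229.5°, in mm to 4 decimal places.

seg 1 [0°–67°] cycloidal, h=7: full span → s += 7 → s = 7.0000
seg 2 [67°–166.2°] simple-harmonic, h=-6: full span → s += -6 → s = 1.0000
seg 3 [166.2°–233.1°] cycloidal, h=13: θ=229.5° here. β=63.3, B=66.9. 13·(0.9462 − sin(2π·0.9462)/(2π)) = 12.9867 → s = 13.9867

13.9867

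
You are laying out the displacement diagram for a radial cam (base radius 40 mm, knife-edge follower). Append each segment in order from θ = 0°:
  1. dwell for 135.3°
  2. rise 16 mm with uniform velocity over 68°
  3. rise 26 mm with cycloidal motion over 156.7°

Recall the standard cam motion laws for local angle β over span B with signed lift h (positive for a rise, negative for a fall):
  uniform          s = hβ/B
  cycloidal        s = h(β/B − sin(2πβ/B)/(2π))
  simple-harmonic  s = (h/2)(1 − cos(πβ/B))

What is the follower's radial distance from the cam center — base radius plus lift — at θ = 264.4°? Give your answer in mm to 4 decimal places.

seg 1 [0°–135.3°] dwell: s stays 0.0000
seg 2 [135.3°–203.3°] uniform, h=16: full span → s += 16 → s = 16.0000
seg 3 [203.3°–360°] cycloidal, h=26: θ=264.4° here. β=61.1, B=156.7. 26·(0.3899 − sin(2π·0.3899)/(2π)) = 7.4985 → s = 23.4985
radial distance = base radius + s = 40 + 23.4985 = 63.4985

63.4985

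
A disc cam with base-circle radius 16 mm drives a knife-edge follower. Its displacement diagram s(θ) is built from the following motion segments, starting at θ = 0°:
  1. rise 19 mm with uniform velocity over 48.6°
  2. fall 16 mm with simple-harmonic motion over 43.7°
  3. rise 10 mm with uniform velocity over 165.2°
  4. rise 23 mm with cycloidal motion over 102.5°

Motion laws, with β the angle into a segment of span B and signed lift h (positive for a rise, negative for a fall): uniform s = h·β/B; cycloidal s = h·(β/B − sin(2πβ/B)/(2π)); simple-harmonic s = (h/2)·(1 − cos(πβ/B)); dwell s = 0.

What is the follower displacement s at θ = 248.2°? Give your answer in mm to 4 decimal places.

seg 1 [0°–48.6°] uniform, h=19: full span → s += 19 → s = 19.0000
seg 2 [48.6°–92.3°] simple-harmonic, h=-16: full span → s += -16 → s = 3.0000
seg 3 [92.3°–257.5°] uniform, h=10: θ=248.2° here. β=155.9, B=165.2. 10·155.9/165.2 = 9.4370 → s = 12.4370

12.4370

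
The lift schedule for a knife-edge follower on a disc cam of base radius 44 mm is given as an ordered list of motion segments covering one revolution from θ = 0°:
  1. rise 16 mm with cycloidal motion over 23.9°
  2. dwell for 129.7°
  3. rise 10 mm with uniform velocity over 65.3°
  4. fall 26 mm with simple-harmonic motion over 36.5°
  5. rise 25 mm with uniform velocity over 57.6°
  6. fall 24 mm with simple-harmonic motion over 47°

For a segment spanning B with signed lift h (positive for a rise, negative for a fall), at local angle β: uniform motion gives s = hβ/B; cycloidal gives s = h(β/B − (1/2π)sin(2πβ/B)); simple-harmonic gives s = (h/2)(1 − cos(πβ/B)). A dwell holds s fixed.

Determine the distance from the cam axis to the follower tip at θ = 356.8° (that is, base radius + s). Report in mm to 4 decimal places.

seg 1 [0°–23.9°] cycloidal, h=16: full span → s += 16 → s = 16.0000
seg 2 [23.9°–153.6°] dwell: s stays 16.0000
seg 3 [153.6°–218.9°] uniform, h=10: full span → s += 10 → s = 26.0000
seg 4 [218.9°–255.4°] simple-harmonic, h=-26: full span → s += -26 → s = 0.0000
seg 5 [255.4°–313°] uniform, h=25: full span → s += 25 → s = 25.0000
seg 6 [313°–360°] simple-harmonic, h=-24: θ=356.8° here. β=43.8, B=47. -24/2·(1 − cos(π·0.9319)) = -23.7265 → s = 1.2735
radial distance = base radius + s = 44 + 1.2735 = 45.2735

45.2735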